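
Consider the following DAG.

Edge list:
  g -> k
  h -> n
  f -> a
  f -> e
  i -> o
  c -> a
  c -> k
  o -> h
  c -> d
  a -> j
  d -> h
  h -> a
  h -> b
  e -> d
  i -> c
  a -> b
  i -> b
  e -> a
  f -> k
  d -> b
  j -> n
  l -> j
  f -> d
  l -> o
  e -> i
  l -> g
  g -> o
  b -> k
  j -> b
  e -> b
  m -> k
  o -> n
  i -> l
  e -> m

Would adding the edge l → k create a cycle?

No

Adding l→k creates a cycle iff k can already reach l.
Explore from k: no path reaches l. The graph stays acyclic.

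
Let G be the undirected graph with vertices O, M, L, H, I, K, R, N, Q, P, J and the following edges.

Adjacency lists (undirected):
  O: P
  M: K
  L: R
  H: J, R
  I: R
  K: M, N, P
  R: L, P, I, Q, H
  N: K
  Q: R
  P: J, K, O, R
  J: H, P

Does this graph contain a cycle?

DFS, tracking each vertex's parent; an edge to a visited non-parent vertex closes a cycle.
Start from R:
visit R (parent –)
  visit L (parent R)
    L–R: parent, skip
  visit P (parent R)
    visit J (parent P)
      visit H (parent J)
        H–J: parent, skip
        H–R: R visited and ≠ parent → cycle
Cycle: R – P – J – H – R.

Yes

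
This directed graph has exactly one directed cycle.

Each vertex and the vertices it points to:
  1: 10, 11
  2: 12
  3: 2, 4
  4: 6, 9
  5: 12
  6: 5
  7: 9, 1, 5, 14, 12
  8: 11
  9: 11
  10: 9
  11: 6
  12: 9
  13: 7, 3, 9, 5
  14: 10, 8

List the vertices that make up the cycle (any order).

5, 6, 9, 11, 12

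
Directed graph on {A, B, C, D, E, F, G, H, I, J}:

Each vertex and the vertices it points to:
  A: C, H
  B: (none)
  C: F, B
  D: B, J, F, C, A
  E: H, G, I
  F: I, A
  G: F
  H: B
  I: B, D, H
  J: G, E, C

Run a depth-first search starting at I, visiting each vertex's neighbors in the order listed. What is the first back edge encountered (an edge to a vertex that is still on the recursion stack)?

DFS from I (visiting each vertex's neighbors in the order listed); mark gray on enter, black on exit:
I gray
  B gray
  B black
  D gray
    D→B: B black — skip
    J gray
      G gray
        F gray
          F→I: I is gray → back edge
First back edge: F → I.

F→I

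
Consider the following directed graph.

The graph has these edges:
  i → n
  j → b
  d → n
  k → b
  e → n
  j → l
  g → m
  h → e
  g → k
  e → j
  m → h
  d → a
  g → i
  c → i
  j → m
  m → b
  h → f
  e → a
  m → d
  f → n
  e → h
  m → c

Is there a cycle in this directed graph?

Yes

DFS with white/gray/black marking, starting from k:
k gray
  b gray
  b black
k black
a gray
a black
c gray
  i gray
    n gray
    n black
  i black
c black
d gray
  d→a: a black — skip
  d→n: n black — skip
d black
e gray
  e→n: n black — skip
  j gray
    l gray
    l black
    m gray
      h gray
        h→e: e is gray → back edge
Back edge found, so a cycle exists: e → j → m → h → e.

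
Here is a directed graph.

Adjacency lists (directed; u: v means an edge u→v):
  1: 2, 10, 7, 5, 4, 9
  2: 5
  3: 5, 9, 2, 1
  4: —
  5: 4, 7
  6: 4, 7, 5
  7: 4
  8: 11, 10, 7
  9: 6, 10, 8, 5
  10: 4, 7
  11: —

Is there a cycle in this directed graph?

DFS with white/gray/black marking, starting from 6:
6 gray
  4 gray
  4 black
  7 gray
    7→4: 4 black — skip
  7 black
  5 gray
    5→4: 4 black — skip
    5→7: 7 black — skip
  5 black
6 black
1 gray
  2 gray
    2→5: 5 black — skip
  2 black
  10 gray
    10→4: 4 black — skip
    10→7: 7 black — skip
  10 black
  1→7: 7 black — skip
  1→5: 5 black — skip
  1→4: 4 black — skip
  9 gray
    9→6: 6 black — skip
    9→10: 10 black — skip
    8 gray
      11 gray
      11 black
      8→10: 10 black — skip
      8→7: 7 black — skip
    8 black
    9→5: 5 black — skip
  9 black
1 black
3 gray
  3→5: 5 black — skip
  3→9: 9 black — skip
  3→2: 2 black — skip
  3→1: 1 black — skip
3 black
Every edge goes to a white or black vertex — no back edge, so the graph is acyclic.

No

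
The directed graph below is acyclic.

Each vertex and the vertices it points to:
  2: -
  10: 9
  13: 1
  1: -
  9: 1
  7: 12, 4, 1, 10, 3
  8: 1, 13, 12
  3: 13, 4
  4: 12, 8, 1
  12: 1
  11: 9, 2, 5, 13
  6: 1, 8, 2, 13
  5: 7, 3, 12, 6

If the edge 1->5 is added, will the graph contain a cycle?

Adding 1→5 creates a cycle iff 5 can already reach 1.
Path from 5: 5 → 6 → 1.
So 5 → … → 1 → 5 is a cycle.

Yes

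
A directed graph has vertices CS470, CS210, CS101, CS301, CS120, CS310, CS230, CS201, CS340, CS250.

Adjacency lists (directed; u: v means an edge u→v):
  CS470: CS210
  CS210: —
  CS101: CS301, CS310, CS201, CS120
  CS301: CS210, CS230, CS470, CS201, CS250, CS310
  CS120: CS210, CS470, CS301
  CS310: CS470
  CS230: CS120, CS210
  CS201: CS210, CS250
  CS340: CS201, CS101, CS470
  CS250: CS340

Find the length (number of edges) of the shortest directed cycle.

3

For each vertex v, BFS finds the shortest path from v back to v.
The shortest such closed walk is CS301 → CS230 → CS120 → CS301, length 3.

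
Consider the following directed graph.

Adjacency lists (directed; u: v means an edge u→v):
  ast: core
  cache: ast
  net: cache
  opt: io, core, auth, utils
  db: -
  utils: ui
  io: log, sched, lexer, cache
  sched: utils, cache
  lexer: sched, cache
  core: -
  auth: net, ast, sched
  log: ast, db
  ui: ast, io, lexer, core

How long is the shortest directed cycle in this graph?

For each vertex v, BFS finds the shortest path from v back to v.
The shortest such closed walk is io → sched → utils → ui → io, length 4.

4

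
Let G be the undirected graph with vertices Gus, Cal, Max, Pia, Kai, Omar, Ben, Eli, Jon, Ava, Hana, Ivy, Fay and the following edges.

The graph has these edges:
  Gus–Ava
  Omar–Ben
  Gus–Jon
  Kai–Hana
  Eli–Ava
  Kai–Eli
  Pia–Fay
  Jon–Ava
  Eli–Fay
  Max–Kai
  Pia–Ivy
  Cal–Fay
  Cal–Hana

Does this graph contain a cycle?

Yes

DFS, tracking each vertex's parent; an edge to a visited non-parent vertex closes a cycle.
Start from Kai:
visit Kai (parent –)
  visit Eli (parent Kai)
    Eli–Kai: parent, skip
    visit Ava (parent Eli)
      visit Jon (parent Ava)
        Jon–Ava: parent, skip
        visit Gus (parent Jon)
          Gus–Ava: Ava visited and ≠ parent → cycle
Cycle: Ava – Jon – Gus – Ava.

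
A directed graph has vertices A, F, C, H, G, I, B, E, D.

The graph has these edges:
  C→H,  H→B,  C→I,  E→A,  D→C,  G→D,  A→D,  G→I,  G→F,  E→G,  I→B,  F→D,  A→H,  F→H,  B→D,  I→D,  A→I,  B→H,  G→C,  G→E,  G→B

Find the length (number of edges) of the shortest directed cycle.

For each vertex v, BFS finds the shortest path from v back to v.
The shortest such closed walk is G → E → G, length 2.

2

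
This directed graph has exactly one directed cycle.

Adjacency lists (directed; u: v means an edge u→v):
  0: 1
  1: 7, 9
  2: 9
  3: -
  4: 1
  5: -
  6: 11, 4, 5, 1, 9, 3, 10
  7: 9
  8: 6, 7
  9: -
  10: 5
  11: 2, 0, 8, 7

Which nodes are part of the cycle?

6, 8, 11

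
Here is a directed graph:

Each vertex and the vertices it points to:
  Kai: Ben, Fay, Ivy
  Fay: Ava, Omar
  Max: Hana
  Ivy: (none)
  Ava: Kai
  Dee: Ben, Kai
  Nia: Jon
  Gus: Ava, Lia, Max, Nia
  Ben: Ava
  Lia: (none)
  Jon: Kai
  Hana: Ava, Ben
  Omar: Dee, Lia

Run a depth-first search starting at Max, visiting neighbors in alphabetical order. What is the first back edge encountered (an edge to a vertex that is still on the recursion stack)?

Ben->Ava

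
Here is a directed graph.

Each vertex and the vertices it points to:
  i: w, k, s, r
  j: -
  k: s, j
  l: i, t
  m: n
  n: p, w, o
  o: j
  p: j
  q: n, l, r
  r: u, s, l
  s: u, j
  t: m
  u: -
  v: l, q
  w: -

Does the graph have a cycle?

Yes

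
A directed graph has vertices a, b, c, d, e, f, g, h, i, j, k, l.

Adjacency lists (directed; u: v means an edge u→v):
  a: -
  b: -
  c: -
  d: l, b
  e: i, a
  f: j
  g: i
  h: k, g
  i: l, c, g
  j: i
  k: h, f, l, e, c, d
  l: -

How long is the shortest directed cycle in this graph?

For each vertex v, BFS finds the shortest path from v back to v.
The shortest such closed walk is k → h → k, length 2.

2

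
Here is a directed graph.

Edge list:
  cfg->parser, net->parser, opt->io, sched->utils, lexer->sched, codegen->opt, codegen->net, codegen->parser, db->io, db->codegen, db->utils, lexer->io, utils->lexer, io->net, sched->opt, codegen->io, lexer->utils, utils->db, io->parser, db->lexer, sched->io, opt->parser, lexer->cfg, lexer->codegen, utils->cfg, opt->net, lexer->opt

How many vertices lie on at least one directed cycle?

A vertex is on a directed cycle iff it belongs to a strongly connected component of size ≥ 2 (or has a self-loop).
The vertices on cycles are {db, lexer, sched, utils} — 4 in total.

4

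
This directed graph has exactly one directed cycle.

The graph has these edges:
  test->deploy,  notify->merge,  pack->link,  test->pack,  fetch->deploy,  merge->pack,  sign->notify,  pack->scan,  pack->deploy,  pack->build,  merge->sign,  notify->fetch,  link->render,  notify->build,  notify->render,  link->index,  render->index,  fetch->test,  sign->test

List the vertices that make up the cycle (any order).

sign, merge, notify

DFS with gray/black marking from merge:
merge gray
  sign gray
    notify gray
      fetch gray
        deploy gray
        deploy black
        test gray
          test→deploy: deploy black — skip
          pack gray
            link gray
              index gray
              index black
              render gray
                render→index: index black — skip
              render black
            link black
            build gray
            build black
            pack→deploy: deploy black — skip
            scan gray
            scan black
          pack black
        test black
      fetch black
      notify→merge: merge is gray → back edge
Back edge closes the cycle merge → sign → notify → merge; its vertices are {sign, merge, notify}.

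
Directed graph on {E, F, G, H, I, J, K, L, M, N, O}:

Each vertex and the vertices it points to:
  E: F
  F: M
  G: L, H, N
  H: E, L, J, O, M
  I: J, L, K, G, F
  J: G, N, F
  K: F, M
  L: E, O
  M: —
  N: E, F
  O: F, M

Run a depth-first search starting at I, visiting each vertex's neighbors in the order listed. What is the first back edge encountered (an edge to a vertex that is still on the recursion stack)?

H→J

DFS from I (visiting each vertex's neighbors in the order listed); mark gray on enter, black on exit:
I gray
  J gray
    G gray
      L gray
        E gray
          F gray
            M gray
            M black
          F black
        E black
        O gray
          O→F: F black — skip
          O→M: M black — skip
        O black
      L black
      H gray
        H→E: E black — skip
        H→L: L black — skip
        H→J: J is gray → back edge
First back edge: H → J.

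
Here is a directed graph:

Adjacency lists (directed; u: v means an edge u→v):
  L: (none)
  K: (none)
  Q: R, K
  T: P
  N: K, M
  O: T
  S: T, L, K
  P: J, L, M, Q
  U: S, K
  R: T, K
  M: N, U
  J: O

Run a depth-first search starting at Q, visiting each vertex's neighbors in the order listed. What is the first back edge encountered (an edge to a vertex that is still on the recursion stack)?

O->T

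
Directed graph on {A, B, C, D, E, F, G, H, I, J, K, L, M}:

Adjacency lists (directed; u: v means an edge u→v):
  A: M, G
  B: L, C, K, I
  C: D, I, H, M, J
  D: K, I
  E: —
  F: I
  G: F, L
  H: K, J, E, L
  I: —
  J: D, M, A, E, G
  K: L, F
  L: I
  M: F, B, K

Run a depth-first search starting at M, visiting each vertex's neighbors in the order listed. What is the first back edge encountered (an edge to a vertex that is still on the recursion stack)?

DFS from M (visiting each vertex's neighbors in the order listed); mark gray on enter, black on exit:
M gray
  F gray
    I gray
    I black
  F black
  B gray
    L gray
      L→I: I black — skip
    L black
    C gray
      D gray
        K gray
          K→L: L black — skip
          K→F: F black — skip
        K black
        D→I: I black — skip
      D black
      C→I: I black — skip
      H gray
        H→K: K black — skip
        J gray
          J→D: D black — skip
          J→M: M is gray → back edge
First back edge: J → M.

J→M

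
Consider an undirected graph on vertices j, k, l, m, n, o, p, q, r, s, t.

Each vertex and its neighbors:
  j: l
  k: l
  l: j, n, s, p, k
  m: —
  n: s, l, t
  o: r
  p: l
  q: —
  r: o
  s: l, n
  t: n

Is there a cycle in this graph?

DFS, tracking each vertex's parent; an edge to a visited non-parent vertex closes a cycle.
Start from j:
visit j (parent –)
  visit l (parent j)
    l–j: parent, skip
    visit n (parent l)
      visit s (parent n)
        s–l: l visited and ≠ parent → cycle
Cycle: l – n – s – l.

Yes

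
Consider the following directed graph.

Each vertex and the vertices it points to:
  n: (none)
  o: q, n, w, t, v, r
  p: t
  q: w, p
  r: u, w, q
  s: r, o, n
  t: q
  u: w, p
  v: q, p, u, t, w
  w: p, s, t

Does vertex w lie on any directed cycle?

w is on a cycle iff w can reach itself via ≥1 edge.
w → s → r → w — yes.

Yes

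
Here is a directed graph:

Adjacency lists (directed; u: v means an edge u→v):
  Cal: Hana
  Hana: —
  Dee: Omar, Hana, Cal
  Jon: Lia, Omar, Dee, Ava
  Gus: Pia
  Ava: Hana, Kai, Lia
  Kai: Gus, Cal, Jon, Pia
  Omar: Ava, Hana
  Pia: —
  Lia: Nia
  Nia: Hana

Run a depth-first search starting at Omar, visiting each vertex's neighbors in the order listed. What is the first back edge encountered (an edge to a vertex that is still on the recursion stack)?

DFS from Omar (visiting each vertex's neighbors in the order listed); mark gray on enter, black on exit:
Omar gray
  Ava gray
    Hana gray
    Hana black
    Kai gray
      Gus gray
        Pia gray
        Pia black
      Gus black
      Cal gray
        Cal→Hana: Hana black — skip
      Cal black
      Jon gray
        Lia gray
          Nia gray
            Nia→Hana: Hana black — skip
          Nia black
        Lia black
        Jon→Omar: Omar is gray → back edge
First back edge: Jon → Omar.

Jon→Omar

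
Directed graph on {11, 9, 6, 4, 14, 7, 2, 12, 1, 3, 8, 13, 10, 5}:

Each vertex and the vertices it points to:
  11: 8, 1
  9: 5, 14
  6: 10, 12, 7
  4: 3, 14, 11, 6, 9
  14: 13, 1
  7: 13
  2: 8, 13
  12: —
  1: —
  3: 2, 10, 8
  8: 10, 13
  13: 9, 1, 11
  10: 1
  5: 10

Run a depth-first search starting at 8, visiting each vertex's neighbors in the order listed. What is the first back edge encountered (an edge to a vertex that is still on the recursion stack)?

14->13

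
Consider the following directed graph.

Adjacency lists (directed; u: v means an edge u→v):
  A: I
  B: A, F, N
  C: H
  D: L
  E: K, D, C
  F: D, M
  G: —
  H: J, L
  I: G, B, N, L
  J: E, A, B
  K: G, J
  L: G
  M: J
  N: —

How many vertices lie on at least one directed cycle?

10

A vertex is on a directed cycle iff it belongs to a strongly connected component of size ≥ 2 (or has a self-loop).
The vertices on cycles are {A, B, C, E, F, H, I, J, K, M} — 10 in total.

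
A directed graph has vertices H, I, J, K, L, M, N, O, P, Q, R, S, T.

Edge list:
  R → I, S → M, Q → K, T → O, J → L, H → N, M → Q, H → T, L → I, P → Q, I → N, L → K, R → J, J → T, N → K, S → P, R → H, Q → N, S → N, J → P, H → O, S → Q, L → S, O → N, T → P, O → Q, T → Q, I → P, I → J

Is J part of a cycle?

Yes

J is on a cycle iff J can reach itself via ≥1 edge.
J → L → I → J — yes.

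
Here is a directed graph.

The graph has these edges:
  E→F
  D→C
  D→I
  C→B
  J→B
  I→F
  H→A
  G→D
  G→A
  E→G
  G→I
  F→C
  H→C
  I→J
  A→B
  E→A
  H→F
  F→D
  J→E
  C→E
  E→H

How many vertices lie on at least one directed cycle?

A vertex is on a directed cycle iff it belongs to a strongly connected component of size ≥ 2 (or has a self-loop).
The vertices on cycles are {C, D, E, F, G, H, I, J} — 8 in total.

8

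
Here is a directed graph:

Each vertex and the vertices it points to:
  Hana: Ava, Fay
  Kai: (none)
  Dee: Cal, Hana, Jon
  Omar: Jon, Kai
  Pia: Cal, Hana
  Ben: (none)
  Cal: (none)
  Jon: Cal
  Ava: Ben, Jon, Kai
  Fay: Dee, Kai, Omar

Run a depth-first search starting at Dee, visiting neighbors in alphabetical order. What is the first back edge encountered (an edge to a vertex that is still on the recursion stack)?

DFS from Dee (visiting neighbors in alphabetical order); mark gray on enter, black on exit:
Dee gray
  Cal gray
  Cal black
  Hana gray
    Ava gray
      Ben gray
      Ben black
      Jon gray
        Jon→Cal: Cal black — skip
      Jon black
      Kai gray
      Kai black
    Ava black
    Fay gray
      Fay→Dee: Dee is gray → back edge
First back edge: Fay → Dee.

Fay→Dee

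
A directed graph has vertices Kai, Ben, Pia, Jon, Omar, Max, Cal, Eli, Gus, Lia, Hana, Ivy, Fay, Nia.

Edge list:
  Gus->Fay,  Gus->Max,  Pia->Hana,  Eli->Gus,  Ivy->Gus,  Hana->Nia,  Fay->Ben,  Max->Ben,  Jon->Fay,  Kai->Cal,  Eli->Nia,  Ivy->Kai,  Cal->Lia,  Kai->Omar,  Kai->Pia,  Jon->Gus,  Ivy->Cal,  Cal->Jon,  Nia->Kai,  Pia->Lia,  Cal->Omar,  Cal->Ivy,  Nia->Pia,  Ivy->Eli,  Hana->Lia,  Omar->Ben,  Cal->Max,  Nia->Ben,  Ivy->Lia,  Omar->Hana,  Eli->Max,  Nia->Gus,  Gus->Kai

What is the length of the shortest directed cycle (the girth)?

For each vertex v, BFS finds the shortest path from v back to v.
The shortest such closed walk is Cal → Ivy → Cal, length 2.

2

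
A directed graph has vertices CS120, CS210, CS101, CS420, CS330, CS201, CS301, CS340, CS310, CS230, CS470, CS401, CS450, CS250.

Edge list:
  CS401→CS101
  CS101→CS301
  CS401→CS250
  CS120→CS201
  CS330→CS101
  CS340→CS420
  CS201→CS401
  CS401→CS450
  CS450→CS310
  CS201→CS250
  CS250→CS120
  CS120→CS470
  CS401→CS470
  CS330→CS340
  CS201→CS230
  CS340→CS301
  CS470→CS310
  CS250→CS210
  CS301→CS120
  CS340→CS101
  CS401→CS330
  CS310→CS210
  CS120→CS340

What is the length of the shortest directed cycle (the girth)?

3

For each vertex v, BFS finds the shortest path from v back to v.
The shortest such closed walk is CS201 → CS250 → CS120 → CS201, length 3.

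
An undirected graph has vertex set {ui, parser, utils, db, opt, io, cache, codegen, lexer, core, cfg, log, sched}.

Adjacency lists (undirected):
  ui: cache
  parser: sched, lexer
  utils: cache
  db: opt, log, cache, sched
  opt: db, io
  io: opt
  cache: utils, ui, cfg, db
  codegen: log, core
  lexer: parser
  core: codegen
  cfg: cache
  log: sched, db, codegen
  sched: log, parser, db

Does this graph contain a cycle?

Yes

DFS, tracking each vertex's parent; an edge to a visited non-parent vertex closes a cycle.
Start from codegen:
visit codegen (parent –)
  visit log (parent codegen)
    visit sched (parent log)
      sched–log: parent, skip
      visit parser (parent sched)
        parser–sched: parent, skip
        visit lexer (parent parser)
          lexer–parser: parent, skip
      visit db (parent sched)
        visit opt (parent db)
          opt–db: parent, skip
          visit io (parent opt)
            io–opt: parent, skip
        db–log: log visited and ≠ parent → cycle
Cycle: log – sched – db – log.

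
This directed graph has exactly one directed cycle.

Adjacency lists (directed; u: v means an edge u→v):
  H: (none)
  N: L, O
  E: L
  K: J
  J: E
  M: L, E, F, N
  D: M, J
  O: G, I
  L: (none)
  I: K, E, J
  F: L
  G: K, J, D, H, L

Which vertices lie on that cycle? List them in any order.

D, G, M, N, O

DFS with gray/black marking from O:
O gray
  G gray
    K gray
      J gray
        E gray
          L gray
          L black
        E black
      J black
    K black
    G→J: J black — skip
    D gray
      M gray
        M→L: L black — skip
        M→E: E black — skip
        F gray
          F→L: L black — skip
        F black
        N gray
          N→L: L black — skip
          N→O: O is gray → back edge
Back edge closes the cycle O → G → D → M → N → O; its vertices are {D, G, M, N, O}.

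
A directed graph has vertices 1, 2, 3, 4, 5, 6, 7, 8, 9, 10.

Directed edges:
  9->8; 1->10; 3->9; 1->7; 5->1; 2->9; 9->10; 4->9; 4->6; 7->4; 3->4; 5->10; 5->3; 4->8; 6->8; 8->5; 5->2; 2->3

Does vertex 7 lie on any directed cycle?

7 is on a cycle iff 7 can reach itself via ≥1 edge.
7 → 4 → 8 → 5 → 1 → 7 — yes.

Yes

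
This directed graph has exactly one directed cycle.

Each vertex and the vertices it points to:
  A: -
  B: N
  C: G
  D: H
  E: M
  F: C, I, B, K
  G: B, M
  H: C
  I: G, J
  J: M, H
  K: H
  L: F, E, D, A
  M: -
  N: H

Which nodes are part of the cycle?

DFS with gray/black marking from G:
G gray
  B gray
    N gray
      H gray
        C gray
          C→G: G is gray → back edge
Back edge closes the cycle G → B → N → H → C → G; its vertices are {B, C, G, H, N}.

B, C, G, H, N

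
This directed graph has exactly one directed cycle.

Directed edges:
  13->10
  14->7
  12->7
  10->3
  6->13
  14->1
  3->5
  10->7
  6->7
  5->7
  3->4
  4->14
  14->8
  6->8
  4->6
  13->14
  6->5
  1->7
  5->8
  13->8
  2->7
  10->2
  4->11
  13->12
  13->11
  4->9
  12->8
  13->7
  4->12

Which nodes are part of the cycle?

3, 4, 6, 10, 13

DFS with gray/black marking from 10:
10 gray
  2 gray
    7 gray
    7 black
  2 black
  10→7: 7 black — skip
  3 gray
    5 gray
      8 gray
      8 black
      5→7: 7 black — skip
    5 black
    4 gray
      12 gray
        12→8: 8 black — skip
        12→7: 7 black — skip
      12 black
      11 gray
      11 black
      14 gray
        14→8: 8 black — skip
        14→7: 7 black — skip
        1 gray
          1→7: 7 black — skip
        1 black
      14 black
      9 gray
      9 black
      6 gray
        13 gray
          13→12: 12 black — skip
          13→7: 7 black — skip
          13→10: 10 is gray → back edge
Back edge closes the cycle 10 → 3 → 4 → 6 → 13 → 10; its vertices are {3, 4, 6, 10, 13}.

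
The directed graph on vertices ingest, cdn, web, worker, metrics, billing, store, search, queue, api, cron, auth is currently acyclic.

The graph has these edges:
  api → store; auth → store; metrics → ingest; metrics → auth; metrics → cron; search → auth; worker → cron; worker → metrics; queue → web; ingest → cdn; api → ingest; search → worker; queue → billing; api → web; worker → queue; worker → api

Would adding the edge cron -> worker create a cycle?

Adding cron→worker creates a cycle iff worker can already reach cron.
Path from worker: worker → cron.
So worker → … → cron → worker is a cycle.

Yes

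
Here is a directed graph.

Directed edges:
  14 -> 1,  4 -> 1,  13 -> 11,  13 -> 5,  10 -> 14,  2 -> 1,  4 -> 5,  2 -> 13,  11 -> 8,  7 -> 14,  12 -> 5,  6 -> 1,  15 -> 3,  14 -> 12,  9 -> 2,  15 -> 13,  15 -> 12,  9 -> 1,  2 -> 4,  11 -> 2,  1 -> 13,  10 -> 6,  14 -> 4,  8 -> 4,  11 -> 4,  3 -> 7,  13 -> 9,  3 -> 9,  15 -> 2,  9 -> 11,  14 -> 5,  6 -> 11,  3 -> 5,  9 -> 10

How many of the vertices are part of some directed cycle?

10

A vertex is on a directed cycle iff it belongs to a strongly connected component of size ≥ 2 (or has a self-loop).
The vertices on cycles are {1, 2, 4, 6, 8, 9, 10, 11, 13, 14} — 10 in total.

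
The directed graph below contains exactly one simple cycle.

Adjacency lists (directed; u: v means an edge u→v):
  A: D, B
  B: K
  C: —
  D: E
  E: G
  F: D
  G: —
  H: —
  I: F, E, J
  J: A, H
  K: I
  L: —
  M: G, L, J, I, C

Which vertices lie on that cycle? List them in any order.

DFS with gray/black marking from J:
J gray
  A gray
    D gray
      E gray
        G gray
        G black
      E black
    D black
    B gray
      K gray
        I gray
          F gray
            F→D: D black — skip
          F black
          I→E: E black — skip
          I→J: J is gray → back edge
Back edge closes the cycle J → A → B → K → I → J; its vertices are {A, B, I, J, K}.

A, B, I, J, K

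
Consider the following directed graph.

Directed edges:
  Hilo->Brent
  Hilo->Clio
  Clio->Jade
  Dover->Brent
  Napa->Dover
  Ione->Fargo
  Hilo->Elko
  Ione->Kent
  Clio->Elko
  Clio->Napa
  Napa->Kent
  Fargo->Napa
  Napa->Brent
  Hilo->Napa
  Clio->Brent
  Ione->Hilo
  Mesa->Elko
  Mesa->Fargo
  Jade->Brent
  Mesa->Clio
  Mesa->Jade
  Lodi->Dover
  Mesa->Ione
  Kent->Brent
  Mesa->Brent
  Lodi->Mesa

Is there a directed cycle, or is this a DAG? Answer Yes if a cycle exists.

No

DFS with white/gray/black marking, starting from Dover:
Dover gray
  Brent gray
  Brent black
Dover black
Kent gray
  Kent→Brent: Brent black — skip
Kent black
Mesa gray
  Jade gray
    Jade→Brent: Brent black — skip
  Jade black
  Ione gray
    Ione→Kent: Kent black — skip
    Hilo gray
      Elko gray
      Elko black
      Clio gray
        Clio→Jade: Jade black — skip
        Clio→Elko: Elko black — skip
        Clio→Brent: Brent black — skip
        Napa gray
          Napa→Dover: Dover black — skip
          Napa→Kent: Kent black — skip
          Napa→Brent: Brent black — skip
        Napa black
      Clio black
      Hilo→Brent: Brent black — skip
      Hilo→Napa: Napa black — skip
    Hilo black
    Fargo gray
      Fargo→Napa: Napa black — skip
    Fargo black
  Ione black
  Mesa→Elko: Elko black — skip
  Mesa→Fargo: Fargo black — skip
  Mesa→Brent: Brent black — skip
  Mesa→Clio: Clio black — skip
Mesa black
Lodi gray
  Lodi→Mesa: Mesa black — skip
  Lodi→Dover: Dover black — skip
Lodi black
Every edge goes to a white or black vertex — no back edge, so the graph is acyclic.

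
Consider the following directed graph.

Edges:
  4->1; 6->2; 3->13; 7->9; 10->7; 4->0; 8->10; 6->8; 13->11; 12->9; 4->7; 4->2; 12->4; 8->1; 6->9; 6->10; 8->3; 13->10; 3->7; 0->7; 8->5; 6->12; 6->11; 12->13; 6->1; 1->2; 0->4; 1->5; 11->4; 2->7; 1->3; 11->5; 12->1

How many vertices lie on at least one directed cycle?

6

A vertex is on a directed cycle iff it belongs to a strongly connected component of size ≥ 2 (or has a self-loop).
The vertices on cycles are {0, 1, 3, 4, 11, 13} — 6 in total.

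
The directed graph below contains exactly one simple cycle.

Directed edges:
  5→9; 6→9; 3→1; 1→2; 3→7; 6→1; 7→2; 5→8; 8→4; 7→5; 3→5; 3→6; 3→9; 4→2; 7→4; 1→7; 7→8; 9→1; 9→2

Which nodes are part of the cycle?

1, 5, 7, 9

DFS with gray/black marking from 7:
7 gray
  8 gray
    4 gray
      2 gray
      2 black
    4 black
  8 black
  7→2: 2 black — skip
  7→4: 4 black — skip
  5 gray
    5→8: 8 black — skip
    9 gray
      9→2: 2 black — skip
      1 gray
        1→7: 7 is gray → back edge
Back edge closes the cycle 7 → 5 → 9 → 1 → 7; its vertices are {1, 5, 7, 9}.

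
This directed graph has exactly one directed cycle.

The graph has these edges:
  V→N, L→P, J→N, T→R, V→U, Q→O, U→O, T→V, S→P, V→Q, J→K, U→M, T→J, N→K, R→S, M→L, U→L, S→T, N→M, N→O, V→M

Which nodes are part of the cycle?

R, S, T

DFS with gray/black marking from T:
T gray
  V gray
    M gray
      L gray
        P gray
        P black
      L black
    M black
    U gray
      O gray
      O black
      U→L: L black — skip
      U→M: M black — skip
    U black
    Q gray
      Q→O: O black — skip
    Q black
    N gray
      N→M: M black — skip
      N→O: O black — skip
      K gray
      K black
    N black
  V black
  J gray
    J→N: N black — skip
    J→K: K black — skip
  J black
  R gray
    S gray
      S→T: T is gray → back edge
Back edge closes the cycle T → R → S → T; its vertices are {R, S, T}.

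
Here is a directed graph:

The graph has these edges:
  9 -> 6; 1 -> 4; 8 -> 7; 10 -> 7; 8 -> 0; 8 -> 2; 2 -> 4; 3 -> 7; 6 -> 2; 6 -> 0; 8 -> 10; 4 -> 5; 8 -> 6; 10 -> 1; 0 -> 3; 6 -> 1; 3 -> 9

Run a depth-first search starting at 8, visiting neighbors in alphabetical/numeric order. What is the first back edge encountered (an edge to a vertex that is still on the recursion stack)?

DFS from 8 (visiting neighbors in alphabetical/numeric order); mark gray on enter, black on exit:
8 gray
  0 gray
    3 gray
      7 gray
      7 black
      9 gray
        6 gray
          6→0: 0 is gray → back edge
First back edge: 6 → 0.

6→0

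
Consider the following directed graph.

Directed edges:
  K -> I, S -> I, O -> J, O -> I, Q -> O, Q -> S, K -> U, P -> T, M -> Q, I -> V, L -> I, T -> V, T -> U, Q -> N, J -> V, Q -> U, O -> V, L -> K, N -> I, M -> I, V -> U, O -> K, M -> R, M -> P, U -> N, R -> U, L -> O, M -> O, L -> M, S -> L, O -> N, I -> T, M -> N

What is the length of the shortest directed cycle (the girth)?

4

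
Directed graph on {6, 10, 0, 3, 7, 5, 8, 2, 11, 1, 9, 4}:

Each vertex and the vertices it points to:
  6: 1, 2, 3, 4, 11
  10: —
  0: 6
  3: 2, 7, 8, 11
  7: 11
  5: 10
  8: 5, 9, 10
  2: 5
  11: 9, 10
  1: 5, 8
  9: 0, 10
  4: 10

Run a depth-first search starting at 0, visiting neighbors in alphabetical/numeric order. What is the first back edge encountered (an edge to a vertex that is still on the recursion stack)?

9->0

DFS from 0 (visiting neighbors in alphabetical/numeric order); mark gray on enter, black on exit:
0 gray
  6 gray
    1 gray
      5 gray
        10 gray
        10 black
      5 black
      8 gray
        8→5: 5 black — skip
        9 gray
          9→0: 0 is gray → back edge
First back edge: 9 → 0.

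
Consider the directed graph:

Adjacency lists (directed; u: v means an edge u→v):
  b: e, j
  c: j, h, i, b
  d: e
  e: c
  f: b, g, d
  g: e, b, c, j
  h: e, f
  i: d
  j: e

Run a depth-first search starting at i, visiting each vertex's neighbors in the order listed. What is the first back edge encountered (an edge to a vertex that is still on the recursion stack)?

j->e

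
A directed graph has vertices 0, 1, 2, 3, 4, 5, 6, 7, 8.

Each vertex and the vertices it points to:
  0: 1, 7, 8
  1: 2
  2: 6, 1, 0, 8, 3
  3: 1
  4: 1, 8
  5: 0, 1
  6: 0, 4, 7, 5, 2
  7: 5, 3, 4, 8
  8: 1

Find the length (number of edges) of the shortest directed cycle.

For each vertex v, BFS finds the shortest path from v back to v.
The shortest such closed walk is 6 → 2 → 6, length 2.

2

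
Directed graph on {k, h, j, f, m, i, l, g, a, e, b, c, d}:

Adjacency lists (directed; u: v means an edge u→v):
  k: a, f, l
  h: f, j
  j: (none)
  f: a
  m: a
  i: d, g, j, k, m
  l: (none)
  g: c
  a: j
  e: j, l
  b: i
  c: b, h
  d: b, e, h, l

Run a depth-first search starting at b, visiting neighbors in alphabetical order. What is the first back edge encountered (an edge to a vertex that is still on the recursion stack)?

DFS from b (visiting neighbors in alphabetical order); mark gray on enter, black on exit:
b gray
  i gray
    d gray
      d→b: b is gray → back edge
First back edge: d → b.

d→b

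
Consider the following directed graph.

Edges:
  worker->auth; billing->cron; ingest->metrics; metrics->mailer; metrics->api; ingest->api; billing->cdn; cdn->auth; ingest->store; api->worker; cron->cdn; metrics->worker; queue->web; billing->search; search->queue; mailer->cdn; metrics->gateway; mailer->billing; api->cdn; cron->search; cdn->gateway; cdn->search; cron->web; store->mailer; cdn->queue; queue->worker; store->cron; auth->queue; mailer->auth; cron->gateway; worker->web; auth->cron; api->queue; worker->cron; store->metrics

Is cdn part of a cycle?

cdn is on a cycle iff cdn can reach itself via ≥1 edge.
cdn → auth → cron → cdn — yes.

Yes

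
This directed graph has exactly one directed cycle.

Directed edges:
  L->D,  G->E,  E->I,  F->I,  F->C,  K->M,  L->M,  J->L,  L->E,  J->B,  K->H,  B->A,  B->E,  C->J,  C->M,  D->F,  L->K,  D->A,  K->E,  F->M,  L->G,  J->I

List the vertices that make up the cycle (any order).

C, D, F, J, L

DFS with gray/black marking from J:
J gray
  I gray
  I black
  B gray
    E gray
      E→I: I black — skip
    E black
    A gray
    A black
  B black
  L gray
    M gray
    M black
    K gray
      K→E: E black — skip
      K→M: M black — skip
      H gray
      H black
    K black
    L→E: E black — skip
    G gray
      G→E: E black — skip
    G black
    D gray
      D→A: A black — skip
      F gray
        F→I: I black — skip
        F→M: M black — skip
        C gray
          C→M: M black — skip
          C→J: J is gray → back edge
Back edge closes the cycle J → L → D → F → C → J; its vertices are {C, D, F, J, L}.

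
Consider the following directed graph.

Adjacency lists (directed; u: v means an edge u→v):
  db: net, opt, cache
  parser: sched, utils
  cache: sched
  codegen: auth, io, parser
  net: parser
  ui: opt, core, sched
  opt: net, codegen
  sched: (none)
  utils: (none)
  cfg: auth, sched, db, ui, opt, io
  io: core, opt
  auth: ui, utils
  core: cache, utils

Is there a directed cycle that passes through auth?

auth is on a cycle iff auth can reach itself via ≥1 edge.
auth → ui → opt → codegen → auth — yes.

Yes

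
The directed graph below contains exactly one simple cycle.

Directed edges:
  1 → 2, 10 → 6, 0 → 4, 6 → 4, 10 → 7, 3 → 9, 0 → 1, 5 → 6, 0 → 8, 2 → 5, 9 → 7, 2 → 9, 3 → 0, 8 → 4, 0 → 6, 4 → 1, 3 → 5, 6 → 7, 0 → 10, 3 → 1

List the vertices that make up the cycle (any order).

1, 2, 4, 5, 6

DFS with gray/black marking from 1:
1 gray
  2 gray
    9 gray
      7 gray
      7 black
    9 black
    5 gray
      6 gray
        4 gray
          4→1: 1 is gray → back edge
Back edge closes the cycle 1 → 2 → 5 → 6 → 4 → 1; its vertices are {1, 2, 4, 5, 6}.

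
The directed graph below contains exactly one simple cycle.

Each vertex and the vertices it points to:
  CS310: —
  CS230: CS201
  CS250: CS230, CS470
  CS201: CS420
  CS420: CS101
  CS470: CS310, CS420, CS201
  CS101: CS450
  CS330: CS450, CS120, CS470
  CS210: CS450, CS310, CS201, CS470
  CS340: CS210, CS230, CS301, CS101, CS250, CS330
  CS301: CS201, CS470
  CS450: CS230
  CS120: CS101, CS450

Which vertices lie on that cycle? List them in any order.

CS101, CS201, CS230, CS420, CS450

DFS with gray/black marking from CS101:
CS101 gray
  CS450 gray
    CS230 gray
      CS201 gray
        CS420 gray
          CS420→CS101: CS101 is gray → back edge
Back edge closes the cycle CS101 → CS450 → CS230 → CS201 → CS420 → CS101; its vertices are {CS101, CS201, CS230, CS420, CS450}.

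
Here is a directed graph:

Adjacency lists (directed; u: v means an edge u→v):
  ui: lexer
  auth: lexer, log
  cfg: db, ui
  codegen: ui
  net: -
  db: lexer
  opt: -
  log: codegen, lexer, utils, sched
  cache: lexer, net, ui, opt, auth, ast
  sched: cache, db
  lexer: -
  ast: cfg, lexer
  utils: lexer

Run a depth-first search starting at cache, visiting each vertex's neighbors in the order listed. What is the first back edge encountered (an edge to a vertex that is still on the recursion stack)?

sched->cache

DFS from cache (visiting each vertex's neighbors in the order listed); mark gray on enter, black on exit:
cache gray
  lexer gray
  lexer black
  net gray
  net black
  ui gray
    ui→lexer: lexer black — skip
  ui black
  opt gray
  opt black
  auth gray
    auth→lexer: lexer black — skip
    log gray
      codegen gray
        codegen→ui: ui black — skip
      codegen black
      log→lexer: lexer black — skip
      utils gray
        utils→lexer: lexer black — skip
      utils black
      sched gray
        sched→cache: cache is gray → back edge
First back edge: sched → cache.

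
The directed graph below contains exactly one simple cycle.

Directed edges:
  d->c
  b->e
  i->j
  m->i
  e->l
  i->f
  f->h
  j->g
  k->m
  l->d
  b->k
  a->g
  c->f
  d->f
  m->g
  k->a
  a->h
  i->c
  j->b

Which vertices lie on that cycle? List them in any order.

b, i, j, k, m

DFS with gray/black marking from b:
b gray
  k gray
    m gray
      i gray
        j gray
          g gray
          g black
          j→b: b is gray → back edge
Back edge closes the cycle b → k → m → i → j → b; its vertices are {b, i, j, k, m}.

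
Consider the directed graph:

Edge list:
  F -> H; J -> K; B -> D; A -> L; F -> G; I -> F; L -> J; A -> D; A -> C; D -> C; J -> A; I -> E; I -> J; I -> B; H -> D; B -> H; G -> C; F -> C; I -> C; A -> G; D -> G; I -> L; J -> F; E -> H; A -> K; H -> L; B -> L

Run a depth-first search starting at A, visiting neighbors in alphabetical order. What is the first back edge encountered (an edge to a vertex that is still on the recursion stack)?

J->A

DFS from A (visiting neighbors in alphabetical order); mark gray on enter, black on exit:
A gray
  C gray
  C black
  D gray
    D→C: C black — skip
    G gray
      G→C: C black — skip
    G black
  D black
  A→G: G black — skip
  K gray
  K black
  L gray
    J gray
      J→A: A is gray → back edge
First back edge: J → A.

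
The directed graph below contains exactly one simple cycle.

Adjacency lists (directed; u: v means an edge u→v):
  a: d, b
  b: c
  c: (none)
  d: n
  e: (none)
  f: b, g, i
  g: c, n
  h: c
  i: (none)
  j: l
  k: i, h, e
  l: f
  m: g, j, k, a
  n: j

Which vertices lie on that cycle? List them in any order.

DFS with gray/black marking from j:
j gray
  l gray
    f gray
      b gray
        c gray
        c black
      b black
      g gray
        g→c: c black — skip
        n gray
          n→j: j is gray → back edge
Back edge closes the cycle j → l → f → g → n → j; its vertices are {f, g, j, l, n}.

f, g, j, l, n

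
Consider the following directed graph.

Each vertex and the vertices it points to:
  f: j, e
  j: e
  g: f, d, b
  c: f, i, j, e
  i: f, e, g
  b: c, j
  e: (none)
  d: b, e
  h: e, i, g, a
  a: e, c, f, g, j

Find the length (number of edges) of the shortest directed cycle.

4

For each vertex v, BFS finds the shortest path from v back to v.
The shortest such closed walk is g → b → c → i → g, length 4.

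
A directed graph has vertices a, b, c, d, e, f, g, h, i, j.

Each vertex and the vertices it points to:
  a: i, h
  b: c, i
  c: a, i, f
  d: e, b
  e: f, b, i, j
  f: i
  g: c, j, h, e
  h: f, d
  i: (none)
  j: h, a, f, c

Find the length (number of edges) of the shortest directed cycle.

4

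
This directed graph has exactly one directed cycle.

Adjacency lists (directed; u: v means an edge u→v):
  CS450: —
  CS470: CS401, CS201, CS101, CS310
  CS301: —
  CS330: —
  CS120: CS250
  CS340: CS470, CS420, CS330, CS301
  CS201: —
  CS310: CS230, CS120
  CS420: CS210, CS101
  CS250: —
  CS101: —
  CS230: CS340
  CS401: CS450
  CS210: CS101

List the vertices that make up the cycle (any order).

DFS with gray/black marking from CS230:
CS230 gray
  CS340 gray
    CS470 gray
      CS401 gray
        CS450 gray
        CS450 black
      CS401 black
      CS201 gray
      CS201 black
      CS101 gray
      CS101 black
      CS310 gray
        CS310→CS230: CS230 is gray → back edge
Back edge closes the cycle CS230 → CS340 → CS470 → CS310 → CS230; its vertices are {CS230, CS310, CS340, CS470}.

CS230, CS310, CS340, CS470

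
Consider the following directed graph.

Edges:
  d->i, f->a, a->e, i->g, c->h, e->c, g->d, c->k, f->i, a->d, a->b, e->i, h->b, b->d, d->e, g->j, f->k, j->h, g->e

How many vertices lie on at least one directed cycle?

8

A vertex is on a directed cycle iff it belongs to a strongly connected component of size ≥ 2 (or has a self-loop).
The vertices on cycles are {b, c, d, e, g, h, i, j} — 8 in total.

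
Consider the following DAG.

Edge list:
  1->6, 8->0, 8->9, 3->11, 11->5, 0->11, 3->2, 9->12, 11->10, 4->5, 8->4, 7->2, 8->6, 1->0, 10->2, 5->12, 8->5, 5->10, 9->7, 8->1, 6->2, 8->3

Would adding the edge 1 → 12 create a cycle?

No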